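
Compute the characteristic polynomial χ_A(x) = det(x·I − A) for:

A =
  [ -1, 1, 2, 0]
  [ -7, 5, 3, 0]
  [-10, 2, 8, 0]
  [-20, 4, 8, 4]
x^4 - 16*x^3 + 96*x^2 - 256*x + 256

Expanding det(x·I − A) (e.g. by cofactor expansion or by noting that A is similar to its Jordan form J, which has the same characteristic polynomial as A) gives
  χ_A(x) = x^4 - 16*x^3 + 96*x^2 - 256*x + 256
which factors as (x - 4)^4. The eigenvalues (with algebraic multiplicities) are λ = 4 with multiplicity 4.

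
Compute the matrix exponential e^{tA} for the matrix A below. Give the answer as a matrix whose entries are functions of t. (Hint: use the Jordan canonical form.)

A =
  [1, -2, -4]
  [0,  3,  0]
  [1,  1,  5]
e^{tA} =
  [-2*t*exp(3*t) + exp(3*t), -2*t*exp(3*t), -4*t*exp(3*t)]
  [0, exp(3*t), 0]
  [t*exp(3*t), t*exp(3*t), 2*t*exp(3*t) + exp(3*t)]

Strategy: write A = P · J · P⁻¹ where J is a Jordan canonical form, so e^{tA} = P · e^{tJ} · P⁻¹, and e^{tJ} can be computed block-by-block.

A has Jordan form
J =
  [3, 1, 0]
  [0, 3, 0]
  [0, 0, 3]
(up to reordering of blocks).

Per-block formulas:
  For a 1×1 block at λ = 3: exp(t · [3]) = [e^(3t)].
  For a 2×2 Jordan block J_2(3): exp(t · J_2(3)) = e^(3t)·(I + t·N), where N is the 2×2 nilpotent shift.

After assembling e^{tJ} and conjugating by P, we get:

e^{tA} =
  [-2*t*exp(3*t) + exp(3*t), -2*t*exp(3*t), -4*t*exp(3*t)]
  [0, exp(3*t), 0]
  [t*exp(3*t), t*exp(3*t), 2*t*exp(3*t) + exp(3*t)]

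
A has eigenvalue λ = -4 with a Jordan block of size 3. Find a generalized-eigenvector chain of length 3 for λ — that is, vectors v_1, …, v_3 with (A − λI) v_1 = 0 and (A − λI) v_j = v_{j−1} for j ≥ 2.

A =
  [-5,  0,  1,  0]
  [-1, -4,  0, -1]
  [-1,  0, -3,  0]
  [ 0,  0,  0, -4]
A Jordan chain for λ = -4 of length 3:
v_1 = (0, 1, 0, 0)ᵀ
v_2 = (-1, -1, -1, 0)ᵀ
v_3 = (1, 0, 0, 0)ᵀ

Let N = A − (-4)·I. We want v_3 with N^3 v_3 = 0 but N^2 v_3 ≠ 0; then v_{j-1} := N · v_j for j = 3, …, 2.

Pick v_3 = (1, 0, 0, 0)ᵀ.
Then v_2 = N · v_3 = (-1, -1, -1, 0)ᵀ.
Then v_1 = N · v_2 = (0, 1, 0, 0)ᵀ.

Sanity check: (A − (-4)·I) v_1 = (0, 0, 0, 0)ᵀ = 0. ✓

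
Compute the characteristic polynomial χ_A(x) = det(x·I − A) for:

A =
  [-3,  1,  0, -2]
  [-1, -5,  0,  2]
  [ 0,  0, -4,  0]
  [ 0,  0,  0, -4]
x^4 + 16*x^3 + 96*x^2 + 256*x + 256

Expanding det(x·I − A) (e.g. by cofactor expansion or by noting that A is similar to its Jordan form J, which has the same characteristic polynomial as A) gives
  χ_A(x) = x^4 + 16*x^3 + 96*x^2 + 256*x + 256
which factors as (x + 4)^4. The eigenvalues (with algebraic multiplicities) are λ = -4 with multiplicity 4.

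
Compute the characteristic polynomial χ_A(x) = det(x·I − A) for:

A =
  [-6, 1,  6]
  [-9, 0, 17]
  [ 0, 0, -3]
x^3 + 9*x^2 + 27*x + 27

Expanding det(x·I − A) (e.g. by cofactor expansion or by noting that A is similar to its Jordan form J, which has the same characteristic polynomial as A) gives
  χ_A(x) = x^3 + 9*x^2 + 27*x + 27
which factors as (x + 3)^3. The eigenvalues (with algebraic multiplicities) are λ = -3 with multiplicity 3.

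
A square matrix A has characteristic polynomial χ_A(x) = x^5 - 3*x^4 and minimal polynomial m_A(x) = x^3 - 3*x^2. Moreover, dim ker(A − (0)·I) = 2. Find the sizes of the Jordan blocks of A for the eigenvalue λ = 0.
Block sizes for λ = 0: [2, 2]

Step 1 — from the characteristic polynomial, algebraic multiplicity of λ = 0 is 4. From dim ker(A − (0)·I) = 2, there are exactly 2 Jordan blocks for λ = 0.
Step 2 — from the minimal polynomial, the factor (x − 0)^2 tells us the largest block for λ = 0 has size 2.
Step 3 — with total size 4, 2 blocks, and largest block 2, the block sizes (in nonincreasing order) are [2, 2].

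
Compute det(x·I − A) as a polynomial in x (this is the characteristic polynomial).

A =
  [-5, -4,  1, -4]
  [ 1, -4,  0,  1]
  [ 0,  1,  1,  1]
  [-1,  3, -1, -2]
x^4 + 10*x^3 + 25*x^2

Expanding det(x·I − A) (e.g. by cofactor expansion or by noting that A is similar to its Jordan form J, which has the same characteristic polynomial as A) gives
  χ_A(x) = x^4 + 10*x^3 + 25*x^2
which factors as x^2*(x + 5)^2. The eigenvalues (with algebraic multiplicities) are λ = -5 with multiplicity 2, λ = 0 with multiplicity 2.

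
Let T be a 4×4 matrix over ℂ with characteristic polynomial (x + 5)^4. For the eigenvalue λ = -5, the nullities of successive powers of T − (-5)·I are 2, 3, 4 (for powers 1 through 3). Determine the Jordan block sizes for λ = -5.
Block sizes for λ = -5: [3, 1]

From the dimensions of kernels of powers, the number of Jordan blocks of size at least j is d_j − d_{j−1} where d_j = dim ker(N^j) (with d_0 = 0). Computing the differences gives [2, 1, 1].
The number of blocks of size exactly k is (#blocks of size ≥ k) − (#blocks of size ≥ k + 1), so the partition is: 1 block(s) of size 1, 1 block(s) of size 3.
In nonincreasing order the block sizes are [3, 1].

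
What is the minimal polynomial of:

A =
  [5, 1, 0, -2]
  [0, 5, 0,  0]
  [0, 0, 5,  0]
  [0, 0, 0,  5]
x^2 - 10*x + 25

The characteristic polynomial is χ_A(x) = (x - 5)^4, so the eigenvalues are known. The minimal polynomial is
  m_A(x) = Π_λ (x − λ)^{k_λ}
where k_λ is the size of the *largest* Jordan block for λ (equivalently, the smallest k with (A − λI)^k v = 0 for every generalised eigenvector v of λ).

  λ = 5: largest Jordan block has size 2, contributing (x − 5)^2

So m_A(x) = (x - 5)^2 = x^2 - 10*x + 25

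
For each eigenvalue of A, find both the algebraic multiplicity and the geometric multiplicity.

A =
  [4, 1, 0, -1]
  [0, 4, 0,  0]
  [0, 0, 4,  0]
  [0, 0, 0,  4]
λ = 4: alg = 4, geom = 3

Step 1 — factor the characteristic polynomial to read off the algebraic multiplicities:
  χ_A(x) = (x - 4)^4

Step 2 — compute geometric multiplicities via the rank-nullity identity g(λ) = n − rank(A − λI):
  rank(A − (4)·I) = 1, so dim ker(A − (4)·I) = n − 1 = 3

Summary:
  λ = 4: algebraic multiplicity = 4, geometric multiplicity = 3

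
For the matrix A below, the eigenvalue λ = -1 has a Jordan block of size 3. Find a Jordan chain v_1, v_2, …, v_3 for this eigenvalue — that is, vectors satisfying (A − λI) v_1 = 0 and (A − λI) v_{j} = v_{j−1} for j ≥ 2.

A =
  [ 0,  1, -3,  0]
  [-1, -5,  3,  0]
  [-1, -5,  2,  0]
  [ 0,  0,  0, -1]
A Jordan chain for λ = -1 of length 3:
v_1 = (3, 0, 1, 0)ᵀ
v_2 = (1, -1, -1, 0)ᵀ
v_3 = (1, 0, 0, 0)ᵀ

Let N = A − (-1)·I. We want v_3 with N^3 v_3 = 0 but N^2 v_3 ≠ 0; then v_{j-1} := N · v_j for j = 3, …, 2.

Pick v_3 = (1, 0, 0, 0)ᵀ.
Then v_2 = N · v_3 = (1, -1, -1, 0)ᵀ.
Then v_1 = N · v_2 = (3, 0, 1, 0)ᵀ.

Sanity check: (A − (-1)·I) v_1 = (0, 0, 0, 0)ᵀ = 0. ✓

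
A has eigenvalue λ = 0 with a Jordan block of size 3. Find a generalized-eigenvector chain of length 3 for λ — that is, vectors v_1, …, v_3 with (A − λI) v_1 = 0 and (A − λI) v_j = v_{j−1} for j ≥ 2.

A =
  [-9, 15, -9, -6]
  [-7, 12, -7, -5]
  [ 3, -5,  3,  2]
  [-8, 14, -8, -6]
A Jordan chain for λ = 0 of length 3:
v_1 = (-3, -2, 1, -2)ᵀ
v_2 = (-9, -7, 3, -8)ᵀ
v_3 = (1, 0, 0, 0)ᵀ

Let N = A − (0)·I. We want v_3 with N^3 v_3 = 0 but N^2 v_3 ≠ 0; then v_{j-1} := N · v_j for j = 3, …, 2.

Pick v_3 = (1, 0, 0, 0)ᵀ.
Then v_2 = N · v_3 = (-9, -7, 3, -8)ᵀ.
Then v_1 = N · v_2 = (-3, -2, 1, -2)ᵀ.

Sanity check: (A − (0)·I) v_1 = (0, 0, 0, 0)ᵀ = 0. ✓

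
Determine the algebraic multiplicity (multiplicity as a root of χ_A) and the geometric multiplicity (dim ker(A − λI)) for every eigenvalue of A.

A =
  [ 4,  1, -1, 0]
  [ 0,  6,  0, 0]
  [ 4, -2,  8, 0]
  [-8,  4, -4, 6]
λ = 6: alg = 4, geom = 3

Step 1 — factor the characteristic polynomial to read off the algebraic multiplicities:
  χ_A(x) = (x - 6)^4

Step 2 — compute geometric multiplicities via the rank-nullity identity g(λ) = n − rank(A − λI):
  rank(A − (6)·I) = 1, so dim ker(A − (6)·I) = n − 1 = 3

Summary:
  λ = 6: algebraic multiplicity = 4, geometric multiplicity = 3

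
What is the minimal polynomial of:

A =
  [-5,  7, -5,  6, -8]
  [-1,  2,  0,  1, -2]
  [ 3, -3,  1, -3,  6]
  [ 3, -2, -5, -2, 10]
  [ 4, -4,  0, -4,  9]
x^2 - 2*x + 1

The characteristic polynomial is χ_A(x) = (x - 1)^5, so the eigenvalues are known. The minimal polynomial is
  m_A(x) = Π_λ (x − λ)^{k_λ}
where k_λ is the size of the *largest* Jordan block for λ (equivalently, the smallest k with (A − λI)^k v = 0 for every generalised eigenvector v of λ).

  λ = 1: largest Jordan block has size 2, contributing (x − 1)^2

So m_A(x) = (x - 1)^2 = x^2 - 2*x + 1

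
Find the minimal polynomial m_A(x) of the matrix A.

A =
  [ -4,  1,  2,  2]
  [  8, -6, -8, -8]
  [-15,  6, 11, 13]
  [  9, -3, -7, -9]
x^2 + 4*x + 4

The characteristic polynomial is χ_A(x) = (x + 2)^4, so the eigenvalues are known. The minimal polynomial is
  m_A(x) = Π_λ (x − λ)^{k_λ}
where k_λ is the size of the *largest* Jordan block for λ (equivalently, the smallest k with (A − λI)^k v = 0 for every generalised eigenvector v of λ).

  λ = -2: largest Jordan block has size 2, contributing (x + 2)^2

So m_A(x) = (x + 2)^2 = x^2 + 4*x + 4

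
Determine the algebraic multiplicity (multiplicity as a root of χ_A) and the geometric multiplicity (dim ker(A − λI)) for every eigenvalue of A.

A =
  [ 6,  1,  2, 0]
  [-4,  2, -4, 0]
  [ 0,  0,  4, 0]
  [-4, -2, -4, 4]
λ = 4: alg = 4, geom = 3

Step 1 — factor the characteristic polynomial to read off the algebraic multiplicities:
  χ_A(x) = (x - 4)^4

Step 2 — compute geometric multiplicities via the rank-nullity identity g(λ) = n − rank(A − λI):
  rank(A − (4)·I) = 1, so dim ker(A − (4)·I) = n − 1 = 3

Summary:
  λ = 4: algebraic multiplicity = 4, geometric multiplicity = 3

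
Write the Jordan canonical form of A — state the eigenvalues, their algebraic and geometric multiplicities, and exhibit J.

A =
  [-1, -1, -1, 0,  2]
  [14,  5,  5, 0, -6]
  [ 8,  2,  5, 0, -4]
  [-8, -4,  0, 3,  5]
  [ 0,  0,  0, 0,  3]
J_3(3) ⊕ J_2(3)

The characteristic polynomial is
  det(x·I − A) = x^5 - 15*x^4 + 90*x^3 - 270*x^2 + 405*x - 243 = (x - 3)^5

Eigenvalues and multiplicities (the geometric multiplicity of λ is n − rank(A − λI), which equals the number of Jordan blocks for λ):
  λ = 3: algebraic multiplicity = 5, geometric multiplicity = 2

Determining the block sizes for each eigenvalue:
  λ = 3: with am = 5 and gm = 2, the partition is not yet determined (e.g. several partitions of 5 into 2 parts exist). Let N = A − (3)·I. Computing rank(N^1) = 3, rank(N^2) = 1, rank(N^3) = 0; the number of blocks of size ≥ j is rank(N^{j−1}) − rank(N^j), giving [2, 2, 1]. So we have 1 block(s) of size 3, 1 block(s) of size 2 → block sizes [3, 2]

Assembling the blocks gives a Jordan form
J =
  [3, 1, 0, 0, 0]
  [0, 3, 1, 0, 0]
  [0, 0, 3, 0, 0]
  [0, 0, 0, 3, 1]
  [0, 0, 0, 0, 3]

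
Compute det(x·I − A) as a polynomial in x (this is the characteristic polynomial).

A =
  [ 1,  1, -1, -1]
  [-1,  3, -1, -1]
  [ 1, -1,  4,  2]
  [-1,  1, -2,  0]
x^4 - 8*x^3 + 24*x^2 - 32*x + 16

Expanding det(x·I − A) (e.g. by cofactor expansion or by noting that A is similar to its Jordan form J, which has the same characteristic polynomial as A) gives
  χ_A(x) = x^4 - 8*x^3 + 24*x^2 - 32*x + 16
which factors as (x - 2)^4. The eigenvalues (with algebraic multiplicities) are λ = 2 with multiplicity 4.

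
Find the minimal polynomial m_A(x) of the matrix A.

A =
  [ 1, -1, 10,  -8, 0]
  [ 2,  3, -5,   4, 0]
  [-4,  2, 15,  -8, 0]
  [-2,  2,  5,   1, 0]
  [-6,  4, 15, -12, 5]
x^3 - 15*x^2 + 75*x - 125

The characteristic polynomial is χ_A(x) = (x - 5)^5, so the eigenvalues are known. The minimal polynomial is
  m_A(x) = Π_λ (x − λ)^{k_λ}
where k_λ is the size of the *largest* Jordan block for λ (equivalently, the smallest k with (A − λI)^k v = 0 for every generalised eigenvector v of λ).

  λ = 5: largest Jordan block has size 3, contributing (x − 5)^3

So m_A(x) = (x - 5)^3 = x^3 - 15*x^2 + 75*x - 125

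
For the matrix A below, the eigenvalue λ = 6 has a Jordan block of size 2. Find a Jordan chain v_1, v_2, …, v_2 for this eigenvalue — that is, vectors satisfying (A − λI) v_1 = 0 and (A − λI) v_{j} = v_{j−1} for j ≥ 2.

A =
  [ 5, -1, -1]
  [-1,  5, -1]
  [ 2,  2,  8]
A Jordan chain for λ = 6 of length 2:
v_1 = (-1, -1, 2)ᵀ
v_2 = (1, 0, 0)ᵀ

Let N = A − (6)·I. We want v_2 with N^2 v_2 = 0 but N^1 v_2 ≠ 0; then v_{j-1} := N · v_j for j = 2, …, 2.

Pick v_2 = (1, 0, 0)ᵀ.
Then v_1 = N · v_2 = (-1, -1, 2)ᵀ.

Sanity check: (A − (6)·I) v_1 = (0, 0, 0)ᵀ = 0. ✓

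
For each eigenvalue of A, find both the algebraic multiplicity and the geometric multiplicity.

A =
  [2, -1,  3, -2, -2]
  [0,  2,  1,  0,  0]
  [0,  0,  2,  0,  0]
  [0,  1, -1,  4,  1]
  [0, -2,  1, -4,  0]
λ = 2: alg = 5, geom = 2

Step 1 — factor the characteristic polynomial to read off the algebraic multiplicities:
  χ_A(x) = (x - 2)^5

Step 2 — compute geometric multiplicities via the rank-nullity identity g(λ) = n − rank(A − λI):
  rank(A − (2)·I) = 3, so dim ker(A − (2)·I) = n − 3 = 2

Summary:
  λ = 2: algebraic multiplicity = 5, geometric multiplicity = 2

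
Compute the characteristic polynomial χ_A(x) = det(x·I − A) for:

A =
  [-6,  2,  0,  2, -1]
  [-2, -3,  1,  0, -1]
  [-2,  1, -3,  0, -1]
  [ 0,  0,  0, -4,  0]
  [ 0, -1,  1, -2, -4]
x^5 + 20*x^4 + 160*x^3 + 640*x^2 + 1280*x + 1024

Expanding det(x·I − A) (e.g. by cofactor expansion or by noting that A is similar to its Jordan form J, which has the same characteristic polynomial as A) gives
  χ_A(x) = x^5 + 20*x^4 + 160*x^3 + 640*x^2 + 1280*x + 1024
which factors as (x + 4)^5. The eigenvalues (with algebraic multiplicities) are λ = -4 with multiplicity 5.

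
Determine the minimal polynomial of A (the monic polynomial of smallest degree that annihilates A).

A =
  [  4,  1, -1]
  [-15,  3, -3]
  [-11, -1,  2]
x^3 - 9*x^2 + 27*x - 27

The characteristic polynomial is χ_A(x) = (x - 3)^3, so the eigenvalues are known. The minimal polynomial is
  m_A(x) = Π_λ (x − λ)^{k_λ}
where k_λ is the size of the *largest* Jordan block for λ (equivalently, the smallest k with (A − λI)^k v = 0 for every generalised eigenvector v of λ).

  λ = 3: largest Jordan block has size 3, contributing (x − 3)^3

So m_A(x) = (x - 3)^3 = x^3 - 9*x^2 + 27*x - 27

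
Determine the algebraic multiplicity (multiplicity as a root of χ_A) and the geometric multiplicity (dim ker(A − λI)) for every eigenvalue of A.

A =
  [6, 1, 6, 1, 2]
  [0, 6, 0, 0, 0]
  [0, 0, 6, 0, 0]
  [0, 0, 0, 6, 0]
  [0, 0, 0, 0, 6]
λ = 6: alg = 5, geom = 4

Step 1 — factor the characteristic polynomial to read off the algebraic multiplicities:
  χ_A(x) = (x - 6)^5

Step 2 — compute geometric multiplicities via the rank-nullity identity g(λ) = n − rank(A − λI):
  rank(A − (6)·I) = 1, so dim ker(A − (6)·I) = n − 1 = 4

Summary:
  λ = 6: algebraic multiplicity = 5, geometric multiplicity = 4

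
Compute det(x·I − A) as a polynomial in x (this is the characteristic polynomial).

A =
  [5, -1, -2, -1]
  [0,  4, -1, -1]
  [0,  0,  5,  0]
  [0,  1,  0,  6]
x^4 - 20*x^3 + 150*x^2 - 500*x + 625

Expanding det(x·I − A) (e.g. by cofactor expansion or by noting that A is similar to its Jordan form J, which has the same characteristic polynomial as A) gives
  χ_A(x) = x^4 - 20*x^3 + 150*x^2 - 500*x + 625
which factors as (x - 5)^4. The eigenvalues (with algebraic multiplicities) are λ = 5 with multiplicity 4.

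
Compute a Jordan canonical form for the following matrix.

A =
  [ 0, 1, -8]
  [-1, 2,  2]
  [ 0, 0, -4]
J_1(-4) ⊕ J_2(1)

The characteristic polynomial is
  det(x·I − A) = x^3 + 2*x^2 - 7*x + 4 = (x - 1)^2*(x + 4)

Eigenvalues and multiplicities (the geometric multiplicity of λ is n − rank(A − λI), which equals the number of Jordan blocks for λ):
  λ = -4: algebraic multiplicity = 1, geometric multiplicity = 1
  λ = 1: algebraic multiplicity = 2, geometric multiplicity = 1

Determining the block sizes for each eigenvalue:
  λ = -4: one block (gm = 1), so the single block has size am = 1 → block sizes [1]
  λ = 1: one block (gm = 1), so the single block has size am = 2 → block sizes [2]

Assembling the blocks gives a Jordan form
J =
  [-4, 0, 0]
  [ 0, 1, 1]
  [ 0, 0, 1]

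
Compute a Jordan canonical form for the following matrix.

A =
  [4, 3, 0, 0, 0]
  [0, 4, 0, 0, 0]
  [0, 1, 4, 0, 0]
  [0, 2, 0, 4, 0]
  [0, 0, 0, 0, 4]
J_2(4) ⊕ J_1(4) ⊕ J_1(4) ⊕ J_1(4)

The characteristic polynomial is
  det(x·I − A) = x^5 - 20*x^4 + 160*x^3 - 640*x^2 + 1280*x - 1024 = (x - 4)^5

Eigenvalues and multiplicities (the geometric multiplicity of λ is n − rank(A − λI), which equals the number of Jordan blocks for λ):
  λ = 4: algebraic multiplicity = 5, geometric multiplicity = 4

Determining the block sizes for each eigenvalue:
  λ = 4: 4 blocks summing to 5 forces exactly one block of size 2 and the rest size 1 → block sizes [2, 1, 1, 1]

Assembling the blocks gives a Jordan form
J =
  [4, 1, 0, 0, 0]
  [0, 4, 0, 0, 0]
  [0, 0, 4, 0, 0]
  [0, 0, 0, 4, 0]
  [0, 0, 0, 0, 4]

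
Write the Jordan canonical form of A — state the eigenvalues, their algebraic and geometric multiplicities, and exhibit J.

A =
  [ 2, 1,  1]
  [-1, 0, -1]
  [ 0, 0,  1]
J_2(1) ⊕ J_1(1)

The characteristic polynomial is
  det(x·I − A) = x^3 - 3*x^2 + 3*x - 1 = (x - 1)^3

Eigenvalues and multiplicities (the geometric multiplicity of λ is n − rank(A − λI), which equals the number of Jordan blocks for λ):
  λ = 1: algebraic multiplicity = 3, geometric multiplicity = 2

Determining the block sizes for each eigenvalue:
  λ = 1: 2 blocks summing to 3 forces exactly one block of size 2 and the rest size 1 → block sizes [2, 1]

Assembling the blocks gives a Jordan form
J =
  [1, 1, 0]
  [0, 1, 0]
  [0, 0, 1]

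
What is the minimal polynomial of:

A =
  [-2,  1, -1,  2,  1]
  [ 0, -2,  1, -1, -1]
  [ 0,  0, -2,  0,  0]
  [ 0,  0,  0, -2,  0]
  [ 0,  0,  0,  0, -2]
x^3 + 6*x^2 + 12*x + 8

The characteristic polynomial is χ_A(x) = (x + 2)^5, so the eigenvalues are known. The minimal polynomial is
  m_A(x) = Π_λ (x − λ)^{k_λ}
where k_λ is the size of the *largest* Jordan block for λ (equivalently, the smallest k with (A − λI)^k v = 0 for every generalised eigenvector v of λ).

  λ = -2: largest Jordan block has size 3, contributing (x + 2)^3

So m_A(x) = (x + 2)^3 = x^3 + 6*x^2 + 12*x + 8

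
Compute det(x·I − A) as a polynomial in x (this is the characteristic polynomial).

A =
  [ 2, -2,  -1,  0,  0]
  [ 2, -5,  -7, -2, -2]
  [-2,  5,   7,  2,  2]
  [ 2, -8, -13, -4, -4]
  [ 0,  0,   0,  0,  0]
x^5

Expanding det(x·I − A) (e.g. by cofactor expansion or by noting that A is similar to its Jordan form J, which has the same characteristic polynomial as A) gives
  χ_A(x) = x^5
which factors as x^5. The eigenvalues (with algebraic multiplicities) are λ = 0 with multiplicity 5.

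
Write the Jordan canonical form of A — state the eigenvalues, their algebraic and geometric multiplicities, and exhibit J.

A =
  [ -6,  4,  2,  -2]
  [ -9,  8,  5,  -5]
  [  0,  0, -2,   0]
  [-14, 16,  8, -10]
J_1(-4) ⊕ J_2(-2) ⊕ J_1(-2)

The characteristic polynomial is
  det(x·I − A) = x^4 + 10*x^3 + 36*x^2 + 56*x + 32 = (x + 2)^3*(x + 4)

Eigenvalues and multiplicities (the geometric multiplicity of λ is n − rank(A − λI), which equals the number of Jordan blocks for λ):
  λ = -4: algebraic multiplicity = 1, geometric multiplicity = 1
  λ = -2: algebraic multiplicity = 3, geometric multiplicity = 2

Determining the block sizes for each eigenvalue:
  λ = -4: one block (gm = 1), so the single block has size am = 1 → block sizes [1]
  λ = -2: 2 blocks summing to 3 forces exactly one block of size 2 and the rest size 1 → block sizes [2, 1]

Assembling the blocks gives a Jordan form
J =
  [-4,  0,  0,  0]
  [ 0, -2,  1,  0]
  [ 0,  0, -2,  0]
  [ 0,  0,  0, -2]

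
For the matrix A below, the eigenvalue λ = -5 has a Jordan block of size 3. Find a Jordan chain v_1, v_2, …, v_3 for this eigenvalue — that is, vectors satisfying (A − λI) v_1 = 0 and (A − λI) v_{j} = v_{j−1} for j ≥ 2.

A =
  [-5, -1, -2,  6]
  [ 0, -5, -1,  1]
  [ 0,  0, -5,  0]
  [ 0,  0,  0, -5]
A Jordan chain for λ = -5 of length 3:
v_1 = (1, 0, 0, 0)ᵀ
v_2 = (-2, -1, 0, 0)ᵀ
v_3 = (0, 0, 1, 0)ᵀ

Let N = A − (-5)·I. We want v_3 with N^3 v_3 = 0 but N^2 v_3 ≠ 0; then v_{j-1} := N · v_j for j = 3, …, 2.

Pick v_3 = (0, 0, 1, 0)ᵀ.
Then v_2 = N · v_3 = (-2, -1, 0, 0)ᵀ.
Then v_1 = N · v_2 = (1, 0, 0, 0)ᵀ.

Sanity check: (A − (-5)·I) v_1 = (0, 0, 0, 0)ᵀ = 0. ✓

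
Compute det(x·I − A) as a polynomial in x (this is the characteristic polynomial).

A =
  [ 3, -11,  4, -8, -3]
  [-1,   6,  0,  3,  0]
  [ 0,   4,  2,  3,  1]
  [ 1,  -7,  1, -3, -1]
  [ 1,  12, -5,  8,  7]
x^5 - 15*x^4 + 90*x^3 - 270*x^2 + 405*x - 243

Expanding det(x·I − A) (e.g. by cofactor expansion or by noting that A is similar to its Jordan form J, which has the same characteristic polynomial as A) gives
  χ_A(x) = x^5 - 15*x^4 + 90*x^3 - 270*x^2 + 405*x - 243
which factors as (x - 3)^5. The eigenvalues (with algebraic multiplicities) are λ = 3 with multiplicity 5.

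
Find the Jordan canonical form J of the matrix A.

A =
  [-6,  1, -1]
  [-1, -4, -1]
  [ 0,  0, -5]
J_2(-5) ⊕ J_1(-5)

The characteristic polynomial is
  det(x·I − A) = x^3 + 15*x^2 + 75*x + 125 = (x + 5)^3

Eigenvalues and multiplicities (the geometric multiplicity of λ is n − rank(A − λI), which equals the number of Jordan blocks for λ):
  λ = -5: algebraic multiplicity = 3, geometric multiplicity = 2

Determining the block sizes for each eigenvalue:
  λ = -5: 2 blocks summing to 3 forces exactly one block of size 2 and the rest size 1 → block sizes [2, 1]

Assembling the blocks gives a Jordan form
J =
  [-5,  1,  0]
  [ 0, -5,  0]
  [ 0,  0, -5]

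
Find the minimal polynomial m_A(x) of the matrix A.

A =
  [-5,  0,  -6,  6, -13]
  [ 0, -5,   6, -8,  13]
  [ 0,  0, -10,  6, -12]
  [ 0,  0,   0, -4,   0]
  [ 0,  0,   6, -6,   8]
x^3 + 7*x^2 + 2*x - 40

The characteristic polynomial is χ_A(x) = (x - 2)*(x + 4)^2*(x + 5)^2, so the eigenvalues are known. The minimal polynomial is
  m_A(x) = Π_λ (x − λ)^{k_λ}
where k_λ is the size of the *largest* Jordan block for λ (equivalently, the smallest k with (A − λI)^k v = 0 for every generalised eigenvector v of λ).

  λ = -5: largest Jordan block has size 1, contributing (x + 5)
  λ = -4: largest Jordan block has size 1, contributing (x + 4)
  λ = 2: largest Jordan block has size 1, contributing (x − 2)

So m_A(x) = (x - 2)*(x + 4)*(x + 5) = x^3 + 7*x^2 + 2*x - 40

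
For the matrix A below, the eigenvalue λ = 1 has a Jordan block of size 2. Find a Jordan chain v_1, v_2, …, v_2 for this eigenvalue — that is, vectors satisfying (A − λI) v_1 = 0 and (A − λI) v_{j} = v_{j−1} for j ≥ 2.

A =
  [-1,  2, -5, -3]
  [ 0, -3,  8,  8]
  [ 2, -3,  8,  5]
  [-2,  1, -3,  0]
A Jordan chain for λ = 1 of length 2:
v_1 = (-2, 0, 2, -2)ᵀ
v_2 = (1, 0, 0, 0)ᵀ

Let N = A − (1)·I. We want v_2 with N^2 v_2 = 0 but N^1 v_2 ≠ 0; then v_{j-1} := N · v_j for j = 2, …, 2.

Pick v_2 = (1, 0, 0, 0)ᵀ.
Then v_1 = N · v_2 = (-2, 0, 2, -2)ᵀ.

Sanity check: (A − (1)·I) v_1 = (0, 0, 0, 0)ᵀ = 0. ✓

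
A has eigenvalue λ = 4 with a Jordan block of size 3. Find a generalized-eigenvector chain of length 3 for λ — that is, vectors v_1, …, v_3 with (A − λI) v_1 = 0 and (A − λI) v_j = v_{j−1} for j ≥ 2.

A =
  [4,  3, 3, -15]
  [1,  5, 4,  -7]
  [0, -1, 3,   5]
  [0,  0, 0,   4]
A Jordan chain for λ = 4 of length 3:
v_1 = (3, 1, -1, 0)ᵀ
v_2 = (0, 1, 0, 0)ᵀ
v_3 = (1, 0, 0, 0)ᵀ

Let N = A − (4)·I. We want v_3 with N^3 v_3 = 0 but N^2 v_3 ≠ 0; then v_{j-1} := N · v_j for j = 3, …, 2.

Pick v_3 = (1, 0, 0, 0)ᵀ.
Then v_2 = N · v_3 = (0, 1, 0, 0)ᵀ.
Then v_1 = N · v_2 = (3, 1, -1, 0)ᵀ.

Sanity check: (A − (4)·I) v_1 = (0, 0, 0, 0)ᵀ = 0. ✓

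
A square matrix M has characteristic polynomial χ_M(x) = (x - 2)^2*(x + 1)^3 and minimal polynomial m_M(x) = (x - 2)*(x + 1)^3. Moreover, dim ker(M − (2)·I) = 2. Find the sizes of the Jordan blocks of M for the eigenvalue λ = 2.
Block sizes for λ = 2: [1, 1]

Step 1 — from the characteristic polynomial, algebraic multiplicity of λ = 2 is 2. From dim ker(M − (2)·I) = 2, there are exactly 2 Jordan blocks for λ = 2.
Step 2 — from the minimal polynomial, the factor (x − 2) tells us the largest block for λ = 2 has size 1.
Step 3 — with total size 2, 2 blocks, and largest block 1, the block sizes (in nonincreasing order) are [1, 1].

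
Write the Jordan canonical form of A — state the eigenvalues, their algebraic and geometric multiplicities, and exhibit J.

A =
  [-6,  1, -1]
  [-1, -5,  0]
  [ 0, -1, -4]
J_3(-5)

The characteristic polynomial is
  det(x·I − A) = x^3 + 15*x^2 + 75*x + 125 = (x + 5)^3

Eigenvalues and multiplicities (the geometric multiplicity of λ is n − rank(A − λI), which equals the number of Jordan blocks for λ):
  λ = -5: algebraic multiplicity = 3, geometric multiplicity = 1

Determining the block sizes for each eigenvalue:
  λ = -5: one block (gm = 1), so the single block has size am = 3 → block sizes [3]

Assembling the blocks gives a Jordan form
J =
  [-5,  1,  0]
  [ 0, -5,  1]
  [ 0,  0, -5]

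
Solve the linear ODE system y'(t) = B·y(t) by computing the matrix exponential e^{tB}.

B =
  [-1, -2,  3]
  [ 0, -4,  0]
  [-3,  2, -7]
e^{tB} =
  [3*t*exp(-4*t) + exp(-4*t), -2*t*exp(-4*t), 3*t*exp(-4*t)]
  [0, exp(-4*t), 0]
  [-3*t*exp(-4*t), 2*t*exp(-4*t), -3*t*exp(-4*t) + exp(-4*t)]

Strategy: write B = P · J · P⁻¹ where J is a Jordan canonical form, so e^{tB} = P · e^{tJ} · P⁻¹, and e^{tJ} can be computed block-by-block.

B has Jordan form
J =
  [-4,  1,  0]
  [ 0, -4,  0]
  [ 0,  0, -4]
(up to reordering of blocks).

Per-block formulas:
  For a 2×2 Jordan block J_2(-4): exp(t · J_2(-4)) = e^(-4t)·(I + t·N), where N is the 2×2 nilpotent shift.
  For a 1×1 block at λ = -4: exp(t · [-4]) = [e^(-4t)].

After assembling e^{tJ} and conjugating by P, we get:

e^{tB} =
  [3*t*exp(-4*t) + exp(-4*t), -2*t*exp(-4*t), 3*t*exp(-4*t)]
  [0, exp(-4*t), 0]
  [-3*t*exp(-4*t), 2*t*exp(-4*t), -3*t*exp(-4*t) + exp(-4*t)]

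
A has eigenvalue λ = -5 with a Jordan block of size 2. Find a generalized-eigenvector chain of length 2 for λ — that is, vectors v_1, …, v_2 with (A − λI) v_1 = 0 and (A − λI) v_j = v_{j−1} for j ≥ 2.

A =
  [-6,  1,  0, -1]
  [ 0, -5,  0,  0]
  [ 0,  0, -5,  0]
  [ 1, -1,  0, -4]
A Jordan chain for λ = -5 of length 2:
v_1 = (-1, 0, 0, 1)ᵀ
v_2 = (1, 0, 0, 0)ᵀ

Let N = A − (-5)·I. We want v_2 with N^2 v_2 = 0 but N^1 v_2 ≠ 0; then v_{j-1} := N · v_j for j = 2, …, 2.

Pick v_2 = (1, 0, 0, 0)ᵀ.
Then v_1 = N · v_2 = (-1, 0, 0, 1)ᵀ.

Sanity check: (A − (-5)·I) v_1 = (0, 0, 0, 0)ᵀ = 0. ✓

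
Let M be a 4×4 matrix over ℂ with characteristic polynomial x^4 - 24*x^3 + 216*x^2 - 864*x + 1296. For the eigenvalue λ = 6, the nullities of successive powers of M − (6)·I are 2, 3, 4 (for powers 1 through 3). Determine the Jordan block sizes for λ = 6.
Block sizes for λ = 6: [3, 1]

From the dimensions of kernels of powers, the number of Jordan blocks of size at least j is d_j − d_{j−1} where d_j = dim ker(N^j) (with d_0 = 0). Computing the differences gives [2, 1, 1].
The number of blocks of size exactly k is (#blocks of size ≥ k) − (#blocks of size ≥ k + 1), so the partition is: 1 block(s) of size 1, 1 block(s) of size 3.
In nonincreasing order the block sizes are [3, 1].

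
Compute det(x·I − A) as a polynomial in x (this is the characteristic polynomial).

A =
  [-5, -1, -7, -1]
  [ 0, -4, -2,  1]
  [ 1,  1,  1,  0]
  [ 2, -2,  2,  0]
x^4 + 8*x^3 + 24*x^2 + 32*x + 16

Expanding det(x·I − A) (e.g. by cofactor expansion or by noting that A is similar to its Jordan form J, which has the same characteristic polynomial as A) gives
  χ_A(x) = x^4 + 8*x^3 + 24*x^2 + 32*x + 16
which factors as (x + 2)^4. The eigenvalues (with algebraic multiplicities) are λ = -2 with multiplicity 4.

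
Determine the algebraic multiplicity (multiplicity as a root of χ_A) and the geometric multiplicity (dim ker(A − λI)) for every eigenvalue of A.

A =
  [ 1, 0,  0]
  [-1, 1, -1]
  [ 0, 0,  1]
λ = 1: alg = 3, geom = 2

Step 1 — factor the characteristic polynomial to read off the algebraic multiplicities:
  χ_A(x) = (x - 1)^3

Step 2 — compute geometric multiplicities via the rank-nullity identity g(λ) = n − rank(A − λI):
  rank(A − (1)·I) = 1, so dim ker(A − (1)·I) = n − 1 = 2

Summary:
  λ = 1: algebraic multiplicity = 3, geometric multiplicity = 2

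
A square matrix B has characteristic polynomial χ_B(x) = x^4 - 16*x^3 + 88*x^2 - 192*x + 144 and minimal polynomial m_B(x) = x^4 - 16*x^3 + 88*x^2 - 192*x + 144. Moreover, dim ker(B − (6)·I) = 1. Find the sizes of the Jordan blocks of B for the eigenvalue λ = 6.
Block sizes for λ = 6: [2]

Step 1 — from the characteristic polynomial, algebraic multiplicity of λ = 6 is 2. From dim ker(B − (6)·I) = 1, there are exactly 1 Jordan blocks for λ = 6.
Step 2 — from the minimal polynomial, the factor (x − 6)^2 tells us the largest block for λ = 6 has size 2.
Step 3 — with total size 2, 1 blocks, and largest block 2, the block sizes (in nonincreasing order) are [2].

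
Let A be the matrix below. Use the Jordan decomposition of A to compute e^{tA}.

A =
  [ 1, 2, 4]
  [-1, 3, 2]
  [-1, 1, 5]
e^{tA} =
  [-t^2*exp(3*t) - 2*t*exp(3*t) + exp(3*t), 2*t*exp(3*t), 2*t^2*exp(3*t) + 4*t*exp(3*t)]
  [-t*exp(3*t), exp(3*t), 2*t*exp(3*t)]
  [-t^2*exp(3*t)/2 - t*exp(3*t), t*exp(3*t), t^2*exp(3*t) + 2*t*exp(3*t) + exp(3*t)]

Strategy: write A = P · J · P⁻¹ where J is a Jordan canonical form, so e^{tA} = P · e^{tJ} · P⁻¹, and e^{tJ} can be computed block-by-block.

A has Jordan form
J =
  [3, 1, 0]
  [0, 3, 1]
  [0, 0, 3]
(up to reordering of blocks).

Per-block formulas:
  For a 3×3 Jordan block J_3(3): exp(t · J_3(3)) = e^(3t)·(I + t·N + (t^2/2)·N^2), where N is the 3×3 nilpotent shift.

After assembling e^{tJ} and conjugating by P, we get:

e^{tA} =
  [-t^2*exp(3*t) - 2*t*exp(3*t) + exp(3*t), 2*t*exp(3*t), 2*t^2*exp(3*t) + 4*t*exp(3*t)]
  [-t*exp(3*t), exp(3*t), 2*t*exp(3*t)]
  [-t^2*exp(3*t)/2 - t*exp(3*t), t*exp(3*t), t^2*exp(3*t) + 2*t*exp(3*t) + exp(3*t)]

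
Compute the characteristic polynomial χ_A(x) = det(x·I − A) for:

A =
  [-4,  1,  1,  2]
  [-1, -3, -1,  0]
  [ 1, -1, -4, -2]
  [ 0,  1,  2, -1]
x^4 + 12*x^3 + 54*x^2 + 108*x + 81

Expanding det(x·I − A) (e.g. by cofactor expansion or by noting that A is similar to its Jordan form J, which has the same characteristic polynomial as A) gives
  χ_A(x) = x^4 + 12*x^3 + 54*x^2 + 108*x + 81
which factors as (x + 3)^4. The eigenvalues (with algebraic multiplicities) are λ = -3 with multiplicity 4.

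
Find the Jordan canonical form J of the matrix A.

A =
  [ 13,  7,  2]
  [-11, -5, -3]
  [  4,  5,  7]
J_3(5)

The characteristic polynomial is
  det(x·I − A) = x^3 - 15*x^2 + 75*x - 125 = (x - 5)^3

Eigenvalues and multiplicities (the geometric multiplicity of λ is n − rank(A − λI), which equals the number of Jordan blocks for λ):
  λ = 5: algebraic multiplicity = 3, geometric multiplicity = 1

Determining the block sizes for each eigenvalue:
  λ = 5: one block (gm = 1), so the single block has size am = 3 → block sizes [3]

Assembling the blocks gives a Jordan form
J =
  [5, 1, 0]
  [0, 5, 1]
  [0, 0, 5]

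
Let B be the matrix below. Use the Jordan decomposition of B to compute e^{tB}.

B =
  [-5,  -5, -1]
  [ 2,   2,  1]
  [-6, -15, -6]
e^{tB} =
  [-2*t*exp(-3*t) + exp(-3*t), -5*t*exp(-3*t), -t*exp(-3*t)]
  [2*t*exp(-3*t), 5*t*exp(-3*t) + exp(-3*t), t*exp(-3*t)]
  [-6*t*exp(-3*t), -15*t*exp(-3*t), -3*t*exp(-3*t) + exp(-3*t)]

Strategy: write B = P · J · P⁻¹ where J is a Jordan canonical form, so e^{tB} = P · e^{tJ} · P⁻¹, and e^{tJ} can be computed block-by-block.

B has Jordan form
J =
  [-3,  1,  0]
  [ 0, -3,  0]
  [ 0,  0, -3]
(up to reordering of blocks).

Per-block formulas:
  For a 2×2 Jordan block J_2(-3): exp(t · J_2(-3)) = e^(-3t)·(I + t·N), where N is the 2×2 nilpotent shift.
  For a 1×1 block at λ = -3: exp(t · [-3]) = [e^(-3t)].

After assembling e^{tJ} and conjugating by P, we get:

e^{tB} =
  [-2*t*exp(-3*t) + exp(-3*t), -5*t*exp(-3*t), -t*exp(-3*t)]
  [2*t*exp(-3*t), 5*t*exp(-3*t) + exp(-3*t), t*exp(-3*t)]
  [-6*t*exp(-3*t), -15*t*exp(-3*t), -3*t*exp(-3*t) + exp(-3*t)]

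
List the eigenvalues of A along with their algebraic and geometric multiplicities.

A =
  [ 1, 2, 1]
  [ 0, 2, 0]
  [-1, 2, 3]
λ = 2: alg = 3, geom = 2

Step 1 — factor the characteristic polynomial to read off the algebraic multiplicities:
  χ_A(x) = (x - 2)^3

Step 2 — compute geometric multiplicities via the rank-nullity identity g(λ) = n − rank(A − λI):
  rank(A − (2)·I) = 1, so dim ker(A − (2)·I) = n − 1 = 2

Summary:
  λ = 2: algebraic multiplicity = 3, geometric multiplicity = 2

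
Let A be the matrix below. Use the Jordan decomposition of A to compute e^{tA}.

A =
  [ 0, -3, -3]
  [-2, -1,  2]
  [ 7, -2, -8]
e^{tA} =
  [-3*t^2*exp(-3*t) + 3*t*exp(-3*t) + exp(-3*t), -9*t^2*exp(-3*t)/2 - 3*t*exp(-3*t), -3*t*exp(-3*t)]
  [2*t^2*exp(-3*t) - 2*t*exp(-3*t), 3*t^2*exp(-3*t) + 2*t*exp(-3*t) + exp(-3*t), 2*t*exp(-3*t)]
  [-5*t^2*exp(-3*t) + 7*t*exp(-3*t), -15*t^2*exp(-3*t)/2 - 2*t*exp(-3*t), -5*t*exp(-3*t) + exp(-3*t)]

Strategy: write A = P · J · P⁻¹ where J is a Jordan canonical form, so e^{tA} = P · e^{tJ} · P⁻¹, and e^{tJ} can be computed block-by-block.

A has Jordan form
J =
  [-3,  1,  0]
  [ 0, -3,  1]
  [ 0,  0, -3]
(up to reordering of blocks).

Per-block formulas:
  For a 3×3 Jordan block J_3(-3): exp(t · J_3(-3)) = e^(-3t)·(I + t·N + (t^2/2)·N^2), where N is the 3×3 nilpotent shift.

After assembling e^{tJ} and conjugating by P, we get:

e^{tA} =
  [-3*t^2*exp(-3*t) + 3*t*exp(-3*t) + exp(-3*t), -9*t^2*exp(-3*t)/2 - 3*t*exp(-3*t), -3*t*exp(-3*t)]
  [2*t^2*exp(-3*t) - 2*t*exp(-3*t), 3*t^2*exp(-3*t) + 2*t*exp(-3*t) + exp(-3*t), 2*t*exp(-3*t)]
  [-5*t^2*exp(-3*t) + 7*t*exp(-3*t), -15*t^2*exp(-3*t)/2 - 2*t*exp(-3*t), -5*t*exp(-3*t) + exp(-3*t)]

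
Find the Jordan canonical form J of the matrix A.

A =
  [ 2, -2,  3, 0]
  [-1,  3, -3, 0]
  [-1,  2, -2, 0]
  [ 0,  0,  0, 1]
J_2(1) ⊕ J_1(1) ⊕ J_1(1)

The characteristic polynomial is
  det(x·I − A) = x^4 - 4*x^3 + 6*x^2 - 4*x + 1 = (x - 1)^4

Eigenvalues and multiplicities (the geometric multiplicity of λ is n − rank(A − λI), which equals the number of Jordan blocks for λ):
  λ = 1: algebraic multiplicity = 4, geometric multiplicity = 3

Determining the block sizes for each eigenvalue:
  λ = 1: 3 blocks summing to 4 forces exactly one block of size 2 and the rest size 1 → block sizes [2, 1, 1]

Assembling the blocks gives a Jordan form
J =
  [1, 1, 0, 0]
  [0, 1, 0, 0]
  [0, 0, 1, 0]
  [0, 0, 0, 1]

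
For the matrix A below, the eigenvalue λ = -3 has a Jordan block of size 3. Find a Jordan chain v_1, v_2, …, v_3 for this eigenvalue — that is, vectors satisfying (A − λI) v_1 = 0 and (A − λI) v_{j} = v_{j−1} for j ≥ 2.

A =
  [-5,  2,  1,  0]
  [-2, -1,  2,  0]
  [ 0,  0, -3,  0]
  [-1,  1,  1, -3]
A Jordan chain for λ = -3 of length 3:
v_1 = (2, 2, 0, 1)ᵀ
v_2 = (1, 2, 0, 1)ᵀ
v_3 = (0, 0, 1, 0)ᵀ

Let N = A − (-3)·I. We want v_3 with N^3 v_3 = 0 but N^2 v_3 ≠ 0; then v_{j-1} := N · v_j for j = 3, …, 2.

Pick v_3 = (0, 0, 1, 0)ᵀ.
Then v_2 = N · v_3 = (1, 2, 0, 1)ᵀ.
Then v_1 = N · v_2 = (2, 2, 0, 1)ᵀ.

Sanity check: (A − (-3)·I) v_1 = (0, 0, 0, 0)ᵀ = 0. ✓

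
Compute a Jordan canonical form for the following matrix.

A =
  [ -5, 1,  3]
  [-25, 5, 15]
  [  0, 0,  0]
J_2(0) ⊕ J_1(0)

The characteristic polynomial is
  det(x·I − A) = x^3

Eigenvalues and multiplicities (the geometric multiplicity of λ is n − rank(A − λI), which equals the number of Jordan blocks for λ):
  λ = 0: algebraic multiplicity = 3, geometric multiplicity = 2

Determining the block sizes for each eigenvalue:
  λ = 0: 2 blocks summing to 3 forces exactly one block of size 2 and the rest size 1 → block sizes [2, 1]

Assembling the blocks gives a Jordan form
J =
  [0, 1, 0]
  [0, 0, 0]
  [0, 0, 0]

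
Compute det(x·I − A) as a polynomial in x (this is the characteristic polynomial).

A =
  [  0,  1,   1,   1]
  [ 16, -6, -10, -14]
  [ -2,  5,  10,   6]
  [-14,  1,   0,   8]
x^4 - 12*x^3 + 36*x^2

Expanding det(x·I − A) (e.g. by cofactor expansion or by noting that A is similar to its Jordan form J, which has the same characteristic polynomial as A) gives
  χ_A(x) = x^4 - 12*x^3 + 36*x^2
which factors as x^2*(x - 6)^2. The eigenvalues (with algebraic multiplicities) are λ = 0 with multiplicity 2, λ = 6 with multiplicity 2.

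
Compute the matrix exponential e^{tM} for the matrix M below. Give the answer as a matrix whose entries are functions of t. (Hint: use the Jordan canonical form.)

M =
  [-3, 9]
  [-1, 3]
e^{tM} =
  [1 - 3*t, 9*t]
  [-t, 3*t + 1]

Strategy: write M = P · J · P⁻¹ where J is a Jordan canonical form, so e^{tM} = P · e^{tJ} · P⁻¹, and e^{tJ} can be computed block-by-block.

M has Jordan form
J =
  [0, 1]
  [0, 0]
(up to reordering of blocks).

Per-block formulas:
  For a 2×2 Jordan block J_2(0): exp(t · J_2(0)) = e^(0t)·(I + t·N), where N is the 2×2 nilpotent shift.

After assembling e^{tJ} and conjugating by P, we get:

e^{tM} =
  [1 - 3*t, 9*t]
  [-t, 3*t + 1]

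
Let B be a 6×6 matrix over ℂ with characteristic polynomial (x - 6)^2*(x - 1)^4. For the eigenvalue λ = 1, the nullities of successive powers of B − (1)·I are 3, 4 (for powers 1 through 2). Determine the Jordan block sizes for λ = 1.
Block sizes for λ = 1: [2, 1, 1]

From the dimensions of kernels of powers, the number of Jordan blocks of size at least j is d_j − d_{j−1} where d_j = dim ker(N^j) (with d_0 = 0). Computing the differences gives [3, 1].
The number of blocks of size exactly k is (#blocks of size ≥ k) − (#blocks of size ≥ k + 1), so the partition is: 2 block(s) of size 1, 1 block(s) of size 2.
In nonincreasing order the block sizes are [2, 1, 1].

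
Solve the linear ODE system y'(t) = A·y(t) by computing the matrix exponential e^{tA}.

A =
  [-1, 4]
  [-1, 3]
e^{tA} =
  [-2*t*exp(t) + exp(t), 4*t*exp(t)]
  [-t*exp(t), 2*t*exp(t) + exp(t)]

Strategy: write A = P · J · P⁻¹ where J is a Jordan canonical form, so e^{tA} = P · e^{tJ} · P⁻¹, and e^{tJ} can be computed block-by-block.

A has Jordan form
J =
  [1, 1]
  [0, 1]
(up to reordering of blocks).

Per-block formulas:
  For a 2×2 Jordan block J_2(1): exp(t · J_2(1)) = e^(1t)·(I + t·N), where N is the 2×2 nilpotent shift.

After assembling e^{tJ} and conjugating by P, we get:

e^{tA} =
  [-2*t*exp(t) + exp(t), 4*t*exp(t)]
  [-t*exp(t), 2*t*exp(t) + exp(t)]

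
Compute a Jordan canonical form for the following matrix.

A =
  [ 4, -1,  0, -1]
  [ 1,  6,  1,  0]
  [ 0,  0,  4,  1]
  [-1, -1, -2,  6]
J_3(5) ⊕ J_1(5)

The characteristic polynomial is
  det(x·I − A) = x^4 - 20*x^3 + 150*x^2 - 500*x + 625 = (x - 5)^4

Eigenvalues and multiplicities (the geometric multiplicity of λ is n − rank(A − λI), which equals the number of Jordan blocks for λ):
  λ = 5: algebraic multiplicity = 4, geometric multiplicity = 2

Determining the block sizes for each eigenvalue:
  λ = 5: with am = 4 and gm = 2, the partition is not yet determined (e.g. several partitions of 4 into 2 parts exist). Let N = A − (5)·I. Computing rank(N^1) = 2, rank(N^2) = 1, rank(N^3) = 0; the number of blocks of size ≥ j is rank(N^{j−1}) − rank(N^j), giving [2, 1, 1]. So we have 1 block(s) of size 3, 1 block(s) of size 1 → block sizes [3, 1]

Assembling the blocks gives a Jordan form
J =
  [5, 1, 0, 0]
  [0, 5, 1, 0]
  [0, 0, 5, 0]
  [0, 0, 0, 5]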